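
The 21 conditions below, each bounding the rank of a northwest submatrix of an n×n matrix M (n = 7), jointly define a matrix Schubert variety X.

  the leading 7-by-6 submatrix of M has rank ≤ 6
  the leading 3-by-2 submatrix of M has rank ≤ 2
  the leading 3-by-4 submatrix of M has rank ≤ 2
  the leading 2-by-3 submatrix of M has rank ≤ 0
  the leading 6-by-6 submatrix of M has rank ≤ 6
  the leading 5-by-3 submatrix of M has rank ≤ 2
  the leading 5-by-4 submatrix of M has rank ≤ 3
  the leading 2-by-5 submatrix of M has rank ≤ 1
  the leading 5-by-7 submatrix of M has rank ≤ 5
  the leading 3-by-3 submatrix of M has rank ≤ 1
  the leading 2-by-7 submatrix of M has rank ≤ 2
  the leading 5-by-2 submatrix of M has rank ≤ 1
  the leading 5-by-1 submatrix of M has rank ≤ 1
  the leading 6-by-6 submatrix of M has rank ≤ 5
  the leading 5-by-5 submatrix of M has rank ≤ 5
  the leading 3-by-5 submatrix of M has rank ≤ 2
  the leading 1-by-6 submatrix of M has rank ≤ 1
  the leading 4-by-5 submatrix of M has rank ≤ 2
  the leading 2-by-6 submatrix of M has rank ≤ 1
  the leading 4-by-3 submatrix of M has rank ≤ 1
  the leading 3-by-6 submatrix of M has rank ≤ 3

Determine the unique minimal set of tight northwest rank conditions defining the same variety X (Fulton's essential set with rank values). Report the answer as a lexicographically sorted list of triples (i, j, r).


Recovering R(i,j) via the rank-extension bound from the 21 conditions:

  i=1: 0  0  0  1  1  1  1
  i=2: 0  0  0  1  1  1  2
  i=3: 1  1  1  2  2  2  3
  i=4: 1  1  1  2  2  3  4
  i=5: 1  1  2  3  3  4  5
  i=6: 1  2  3  4  4  5  6
  i=7: 1  2  3  4  5  6  7

so w = (4, 7, 1, 6, 3, 2, 5).

Fulton essential set (5 of the 12 Rothe cells):

[(2, 3, 0), (2, 6, 1), (4, 3, 1), (4, 5, 2), (5, 2, 1)]


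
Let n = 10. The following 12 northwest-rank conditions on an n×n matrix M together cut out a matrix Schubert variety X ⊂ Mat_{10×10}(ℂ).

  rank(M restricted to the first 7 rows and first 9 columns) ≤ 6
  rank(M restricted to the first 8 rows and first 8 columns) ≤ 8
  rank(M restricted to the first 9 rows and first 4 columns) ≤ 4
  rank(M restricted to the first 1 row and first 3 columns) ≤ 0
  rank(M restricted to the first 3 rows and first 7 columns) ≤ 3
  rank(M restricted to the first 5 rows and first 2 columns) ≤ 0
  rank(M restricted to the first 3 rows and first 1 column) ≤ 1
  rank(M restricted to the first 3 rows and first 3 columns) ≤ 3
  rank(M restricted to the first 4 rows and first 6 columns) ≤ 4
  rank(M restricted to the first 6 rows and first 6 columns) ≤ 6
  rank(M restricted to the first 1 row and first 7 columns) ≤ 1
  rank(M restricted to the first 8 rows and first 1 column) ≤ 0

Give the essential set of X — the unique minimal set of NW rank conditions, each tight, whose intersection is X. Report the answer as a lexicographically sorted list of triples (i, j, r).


Recovering R(i,j) via the rank-extension bound from the 12 conditions:

  0, 0, 0, 1, 1, 1, 1, 1, 1, 1
  0, 0, 1, 2, 2, 2, 2, 2, 2, 2
  0, 0, 1, 2, 3, 3, 3, 3, 3, 3
  0, 0, 1, 2, 3, 4, 4, 4, 4, 4
  0, 0, 1, 2, 3, 4, 5, 5, 5, 5
  0, 1, 2, 3, 4, 5, 6, 6, 6, 6
  0, 1, 2, 3, 4, 5, 6, 6, 6, 7
  0, 1, 2, 3, 4, 5, 6, 7, 7, 8
  1, 2, 3, 4, 5, 6, 7, 8, 8, 9
  1, 2, 3, 4, 5, 6, 7, 8, 9, 10

the unique w with this rank table is (4, 3, 5, 6, 7, 2, 10, 8, 1, 9).

Rothe diagram D(w) (16 cells), 4 SE-corners (essential conditions):

[(1, 3, 0), (5, 2, 0), (7, 9, 6), (8, 1, 0)]


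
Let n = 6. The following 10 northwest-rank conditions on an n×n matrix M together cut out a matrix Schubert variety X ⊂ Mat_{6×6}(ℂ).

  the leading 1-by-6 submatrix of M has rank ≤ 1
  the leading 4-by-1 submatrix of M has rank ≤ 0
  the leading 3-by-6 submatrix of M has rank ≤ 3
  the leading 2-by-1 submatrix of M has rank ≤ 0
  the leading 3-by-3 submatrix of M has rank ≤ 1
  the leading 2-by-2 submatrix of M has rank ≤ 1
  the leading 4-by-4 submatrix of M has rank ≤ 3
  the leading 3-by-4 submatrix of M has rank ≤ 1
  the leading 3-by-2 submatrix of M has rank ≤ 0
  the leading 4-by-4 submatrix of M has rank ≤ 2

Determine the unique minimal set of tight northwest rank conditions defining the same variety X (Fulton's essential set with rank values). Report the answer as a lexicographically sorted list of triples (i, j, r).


Recovering R(i,j) via the rank-extension bound from the 10 conditions:

  0 | 0 | 1 | 1 | 1 | 1
  0 | 0 | 1 | 1 | 2 | 2
  0 | 0 | 1 | 1 | 2 | 3
  0 | 1 | 2 | 2 | 3 | 4
  1 | 2 | 3 | 3 | 4 | 5
  1 | 2 | 3 | 4 | 5 | 6

the unique w with this rank table is (3, 5, 6, 2, 1, 4).

Rothe diagram D(w) (9 cells), 3 SE-corners (essential conditions):

[(3, 2, 0), (3, 4, 1), (4, 1, 0)]


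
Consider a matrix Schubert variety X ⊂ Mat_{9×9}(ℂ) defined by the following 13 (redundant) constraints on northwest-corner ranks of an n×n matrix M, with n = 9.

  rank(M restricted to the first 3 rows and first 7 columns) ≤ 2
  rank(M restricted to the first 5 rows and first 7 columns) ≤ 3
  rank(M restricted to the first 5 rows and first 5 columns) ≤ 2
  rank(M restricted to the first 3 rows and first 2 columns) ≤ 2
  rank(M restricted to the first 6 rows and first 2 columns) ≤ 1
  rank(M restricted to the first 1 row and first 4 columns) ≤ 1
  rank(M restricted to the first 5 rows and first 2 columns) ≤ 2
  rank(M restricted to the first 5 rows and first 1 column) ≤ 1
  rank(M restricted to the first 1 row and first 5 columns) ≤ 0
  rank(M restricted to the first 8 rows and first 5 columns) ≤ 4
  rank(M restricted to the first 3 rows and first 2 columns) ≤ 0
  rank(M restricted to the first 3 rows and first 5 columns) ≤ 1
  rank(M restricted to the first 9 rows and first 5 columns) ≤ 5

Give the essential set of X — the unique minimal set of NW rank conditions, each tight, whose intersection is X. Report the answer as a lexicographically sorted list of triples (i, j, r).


Computing R[i][j] = min implied NW-rank bound (n=9, 13 conditions):

  0 | 0 | 0 | 0 | 0 | 1 | 1 | 1 | 1
  0 | 0 | 1 | 1 | 1 | 2 | 2 | 2 | 2
  0 | 0 | 1 | 1 | 1 | 2 | 2 | 3 | 3
  1 | 1 | 2 | 2 | 2 | 3 | 3 | 4 | 4
  1 | 1 | 2 | 2 | 2 | 3 | 3 | 4 | 5
  1 | 1 | 2 | 3 | 3 | 4 | 4 | 5 | 6
  1 | 2 | 3 | 4 | 4 | 5 | 5 | 6 | 7
  1 | 2 | 3 | 4 | 4 | 5 | 6 | 7 | 8
  1 | 2 | 3 | 4 | 5 | 6 | 7 | 8 | 9

the unique w with this rank table is (6, 3, 8, 1, 9, 4, 2, 7, 5).

Fulton essential set (8 of the 18 Rothe cells):

[(1, 5, 0), (3, 2, 0), (3, 5, 1), (3, 7, 2), (5, 5, 2), (5, 7, 3), (6, 2, 1), (8, 5, 4)]


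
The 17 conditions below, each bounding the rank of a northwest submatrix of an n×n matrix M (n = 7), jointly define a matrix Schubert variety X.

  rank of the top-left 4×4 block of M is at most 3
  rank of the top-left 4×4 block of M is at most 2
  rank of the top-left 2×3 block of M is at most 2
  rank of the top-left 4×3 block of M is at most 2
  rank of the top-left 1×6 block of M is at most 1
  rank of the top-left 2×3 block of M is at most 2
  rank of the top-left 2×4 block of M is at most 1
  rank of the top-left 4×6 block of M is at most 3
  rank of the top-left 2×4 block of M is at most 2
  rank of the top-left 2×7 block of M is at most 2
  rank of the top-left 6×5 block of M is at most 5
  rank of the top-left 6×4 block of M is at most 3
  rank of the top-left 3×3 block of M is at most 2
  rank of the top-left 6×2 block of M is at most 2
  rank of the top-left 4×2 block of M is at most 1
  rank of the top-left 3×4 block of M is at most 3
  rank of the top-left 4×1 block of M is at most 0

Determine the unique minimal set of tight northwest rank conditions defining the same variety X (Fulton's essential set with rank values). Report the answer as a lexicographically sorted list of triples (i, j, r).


Recovering R(i,j) via the rank-extension bound from the 17 conditions:

  i=1: 0, 1, 1, 1, 1, 1, 1
  i=2: 0, 1, 1, 1, 2, 2, 2
  i=3: 0, 1, 2, 2, 3, 3, 3
  i=4: 0, 1, 2, 2, 3, 3, 4
  i=5: 1, 2, 3, 3, 4, 4, 5
  i=6: 1, 2, 3, 3, 4, 5, 6
  i=7: 1, 2, 3, 4, 5, 6, 7

so w = (2, 5, 3, 7, 1, 6, 4).

|D(w)|=9, |Ess(w)|=5:

[(2, 4, 1), (4, 1, 0), (4, 4, 2), (4, 6, 3), (6, 4, 3)]


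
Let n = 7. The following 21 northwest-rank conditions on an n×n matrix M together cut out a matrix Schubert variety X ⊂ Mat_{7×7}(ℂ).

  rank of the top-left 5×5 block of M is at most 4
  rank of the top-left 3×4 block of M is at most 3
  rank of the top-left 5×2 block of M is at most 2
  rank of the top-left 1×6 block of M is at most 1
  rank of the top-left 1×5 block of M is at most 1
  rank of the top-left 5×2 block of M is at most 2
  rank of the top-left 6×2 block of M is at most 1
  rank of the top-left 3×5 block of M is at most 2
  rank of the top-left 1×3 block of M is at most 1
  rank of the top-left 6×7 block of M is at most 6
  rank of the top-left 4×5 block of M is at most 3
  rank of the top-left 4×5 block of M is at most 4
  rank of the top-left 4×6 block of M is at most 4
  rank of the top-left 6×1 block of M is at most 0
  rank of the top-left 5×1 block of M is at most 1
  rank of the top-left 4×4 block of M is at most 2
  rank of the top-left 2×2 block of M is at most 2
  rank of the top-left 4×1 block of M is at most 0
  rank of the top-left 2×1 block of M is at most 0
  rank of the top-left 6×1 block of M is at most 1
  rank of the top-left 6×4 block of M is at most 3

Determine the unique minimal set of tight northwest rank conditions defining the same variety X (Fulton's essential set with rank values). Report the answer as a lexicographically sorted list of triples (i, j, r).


The tightest implied rank at each (i,j), from the 21 conditions:

  R[1]: 0, 1, 1, 1, 1, 1, 1
  R[2]: 0, 1, 2, 2, 2, 2, 2
  R[3]: 0, 1, 2, 2, 2, 3, 3
  R[4]: 0, 1, 2, 2, 3, 4, 4
  R[5]: 0, 1, 2, 3, 4, 5, 5
  R[6]: 0, 1, 2, 3, 4, 5, 6
  R[7]: 1, 2, 3, 4, 5, 6, 7

second differences of R give the permutation w = (2, 3, 6, 5, 4, 7, 1).

D(w) has 9 cells with 3 SE-corners; essential set:

[(3, 5, 2), (4, 4, 2), (6, 1, 0)]


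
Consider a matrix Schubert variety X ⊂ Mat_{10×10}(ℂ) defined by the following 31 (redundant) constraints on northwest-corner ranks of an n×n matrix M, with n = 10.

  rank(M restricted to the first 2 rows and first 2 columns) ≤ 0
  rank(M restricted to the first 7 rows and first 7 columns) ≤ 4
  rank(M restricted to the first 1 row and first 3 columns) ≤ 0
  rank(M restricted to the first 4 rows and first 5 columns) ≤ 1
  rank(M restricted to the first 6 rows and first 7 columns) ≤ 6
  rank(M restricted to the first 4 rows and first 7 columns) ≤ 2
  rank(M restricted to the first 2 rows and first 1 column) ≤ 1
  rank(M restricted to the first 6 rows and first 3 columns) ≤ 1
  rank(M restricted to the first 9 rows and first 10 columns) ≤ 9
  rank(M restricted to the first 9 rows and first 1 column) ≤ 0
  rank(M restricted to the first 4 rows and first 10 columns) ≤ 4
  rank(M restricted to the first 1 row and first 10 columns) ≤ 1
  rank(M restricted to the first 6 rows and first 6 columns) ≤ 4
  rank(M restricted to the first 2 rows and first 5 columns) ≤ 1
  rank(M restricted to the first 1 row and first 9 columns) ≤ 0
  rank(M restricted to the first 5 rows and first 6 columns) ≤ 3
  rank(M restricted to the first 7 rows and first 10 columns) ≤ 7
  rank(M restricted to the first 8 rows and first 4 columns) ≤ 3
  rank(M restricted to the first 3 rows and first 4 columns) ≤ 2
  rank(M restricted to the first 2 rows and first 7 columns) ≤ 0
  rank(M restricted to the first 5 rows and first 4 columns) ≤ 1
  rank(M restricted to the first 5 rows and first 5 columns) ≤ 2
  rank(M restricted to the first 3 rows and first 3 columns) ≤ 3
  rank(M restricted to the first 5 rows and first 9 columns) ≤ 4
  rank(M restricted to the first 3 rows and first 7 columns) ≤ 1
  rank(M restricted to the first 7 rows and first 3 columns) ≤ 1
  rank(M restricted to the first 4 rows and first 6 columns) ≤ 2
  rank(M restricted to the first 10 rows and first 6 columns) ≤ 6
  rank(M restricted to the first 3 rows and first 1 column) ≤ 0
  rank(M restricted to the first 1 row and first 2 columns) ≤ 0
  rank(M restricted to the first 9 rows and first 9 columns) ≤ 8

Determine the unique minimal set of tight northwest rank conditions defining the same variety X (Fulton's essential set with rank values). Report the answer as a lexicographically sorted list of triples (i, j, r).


Rank table r_w(10×10) implied by the 31 constraints:

  row 1: 0, 0, 0, 0, 0, 0, 0, 0, 0, 1
  row 2: 0, 0, 0, 0, 0, 0, 0, 1, 1, 2
  row 3: 0, 1, 1, 1, 1, 1, 1, 2, 2, 3
  row 4: 0, 1, 1, 1, 1, 2, 2, 3, 3, 4
  row 5: 0, 1, 1, 1, 2, 3, 3, 4, 4, 5
  row 6: 0, 1, 1, 2, 3, 4, 4, 5, 5, 6
  row 7: 0, 1, 1, 2, 3, 4, 4, 5, 6, 7
  row 8: 0, 1, 2, 3, 4, 5, 5, 6, 7, 8
  row 9: 0, 1, 2, 3, 4, 5, 6, 7, 8, 9
  row 10: 1, 2, 3, 4, 5, 6, 7, 8, 9, 10

giving w = (10, 8, 2, 6, 5, 4, 9, 3, 7, 1) via Δ²R.

Fulton essential set (7 of the 31 Rothe cells):

[(1, 9, 0), (2, 7, 0), (4, 5, 1), (5, 4, 1), (7, 3, 1), (7, 7, 4), (9, 1, 0)]


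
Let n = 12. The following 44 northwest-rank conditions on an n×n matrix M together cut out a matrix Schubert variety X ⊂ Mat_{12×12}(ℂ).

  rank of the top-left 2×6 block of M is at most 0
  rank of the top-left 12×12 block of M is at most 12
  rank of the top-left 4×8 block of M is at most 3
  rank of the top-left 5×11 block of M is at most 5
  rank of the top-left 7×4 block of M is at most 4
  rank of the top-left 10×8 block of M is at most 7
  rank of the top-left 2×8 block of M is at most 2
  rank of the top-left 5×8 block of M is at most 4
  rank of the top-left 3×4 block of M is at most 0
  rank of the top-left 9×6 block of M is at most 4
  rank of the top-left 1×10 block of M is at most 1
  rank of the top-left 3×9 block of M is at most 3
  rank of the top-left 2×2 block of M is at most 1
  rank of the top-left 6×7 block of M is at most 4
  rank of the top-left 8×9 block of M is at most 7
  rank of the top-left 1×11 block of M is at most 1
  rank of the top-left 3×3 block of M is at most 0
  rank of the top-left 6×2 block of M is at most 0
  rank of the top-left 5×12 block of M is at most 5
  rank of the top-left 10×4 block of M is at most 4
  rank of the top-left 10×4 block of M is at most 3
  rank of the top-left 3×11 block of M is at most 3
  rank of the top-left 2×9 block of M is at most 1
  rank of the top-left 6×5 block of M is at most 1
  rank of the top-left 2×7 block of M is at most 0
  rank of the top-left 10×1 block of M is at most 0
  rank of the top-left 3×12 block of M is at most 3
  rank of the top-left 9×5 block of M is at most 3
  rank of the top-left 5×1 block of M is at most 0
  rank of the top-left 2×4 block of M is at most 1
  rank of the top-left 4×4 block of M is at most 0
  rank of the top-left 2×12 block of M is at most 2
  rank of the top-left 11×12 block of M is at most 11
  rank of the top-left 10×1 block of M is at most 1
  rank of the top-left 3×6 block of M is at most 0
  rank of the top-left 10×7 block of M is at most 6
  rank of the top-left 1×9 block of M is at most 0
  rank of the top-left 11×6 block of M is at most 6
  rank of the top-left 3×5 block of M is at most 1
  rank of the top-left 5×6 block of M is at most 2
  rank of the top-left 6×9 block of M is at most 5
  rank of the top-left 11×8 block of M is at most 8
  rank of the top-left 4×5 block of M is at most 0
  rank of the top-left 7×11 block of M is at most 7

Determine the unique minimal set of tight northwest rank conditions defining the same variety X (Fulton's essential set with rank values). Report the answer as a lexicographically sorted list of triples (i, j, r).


Rank table r_w(12×12) implied by the 44 constraints:

  row 1: 0, 0, 0, 0, 0, 0, 0, 0, 0, 1, 1, 1
  row 2: 0, 0, 0, 0, 0, 0, 0, 1, 1, 2, 2, 2
  row 3: 0, 0, 0, 0, 0, 0, 1, 2, 2, 3, 3, 3
  row 4: 0, 0, 0, 0, 0, 1, 2, 3, 3, 4, 4, 4
  row 5: 0, 0, 1, 1, 1, 2, 3, 4, 4, 5, 5, 5
  row 6: 0, 0, 1, 1, 1, 2, 3, 4, 5, 6, 6, 6
  row 7: 0, 1, 2, 2, 2, 3, 4, 5, 6, 7, 7, 7
  row 8: 0, 1, 2, 3, 3, 4, 5, 6, 7, 8, 8, 8
  row 9: 0, 1, 2, 3, 3, 4, 5, 6, 7, 8, 9, 9
  row 10: 0, 1, 2, 3, 4, 5, 6, 7, 8, 9, 10, 10
  row 11: 1, 2, 3, 4, 5, 6, 7, 8, 9, 10, 11, 11
  row 12: 1, 2, 3, 4, 5, 6, 7, 8, 9, 10, 11, 12

so w = (10, 8, 7, 6, 3, 9, 2, 4, 11, 5, 1, 12).

Fulton essential set (8 of the 38 Rothe cells):

[(1, 9, 0), (2, 7, 0), (3, 6, 0), (4, 5, 0), (6, 2, 0), (6, 5, 1), (9, 5, 3), (10, 1, 0)]


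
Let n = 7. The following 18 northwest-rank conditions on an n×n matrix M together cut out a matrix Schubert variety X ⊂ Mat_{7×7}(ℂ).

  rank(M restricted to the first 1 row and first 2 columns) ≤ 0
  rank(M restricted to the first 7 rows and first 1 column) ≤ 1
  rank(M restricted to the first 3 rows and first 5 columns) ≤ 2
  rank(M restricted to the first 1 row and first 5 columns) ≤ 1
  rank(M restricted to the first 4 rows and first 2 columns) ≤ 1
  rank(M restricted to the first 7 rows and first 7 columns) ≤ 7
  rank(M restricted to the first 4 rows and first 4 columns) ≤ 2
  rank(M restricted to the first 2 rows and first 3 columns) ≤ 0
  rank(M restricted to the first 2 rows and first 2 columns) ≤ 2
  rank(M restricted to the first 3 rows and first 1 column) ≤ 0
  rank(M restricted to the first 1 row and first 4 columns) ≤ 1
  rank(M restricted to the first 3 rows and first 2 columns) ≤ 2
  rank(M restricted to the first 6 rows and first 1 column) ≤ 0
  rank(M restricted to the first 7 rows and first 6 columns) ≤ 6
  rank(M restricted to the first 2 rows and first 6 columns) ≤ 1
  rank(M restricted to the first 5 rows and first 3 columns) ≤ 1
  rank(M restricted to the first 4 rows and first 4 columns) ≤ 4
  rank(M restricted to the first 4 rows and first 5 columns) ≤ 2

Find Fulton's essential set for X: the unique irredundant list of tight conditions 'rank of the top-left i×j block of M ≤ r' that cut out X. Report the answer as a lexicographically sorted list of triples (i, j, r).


Computing R[i][j] = min implied NW-rank bound (n=7, 18 conditions):

  R[1]: 0, 0, 0, 1, 1, 1, 1
  R[2]: 0, 0, 0, 1, 1, 1, 2
  R[3]: 0, 1, 1, 2, 2, 2, 3
  R[4]: 0, 1, 1, 2, 2, 3, 4
  R[5]: 0, 1, 1, 2, 3, 4, 5
  R[6]: 0, 1, 2, 3, 4, 5, 6
  R[7]: 1, 2, 3, 4, 5, 6, 7

so w = (4, 7, 2, 6, 5, 3, 1).

Fulton essential set (5 of the 15 Rothe cells):

[(2, 3, 0), (2, 6, 1), (4, 5, 2), (5, 3, 1), (6, 1, 0)]


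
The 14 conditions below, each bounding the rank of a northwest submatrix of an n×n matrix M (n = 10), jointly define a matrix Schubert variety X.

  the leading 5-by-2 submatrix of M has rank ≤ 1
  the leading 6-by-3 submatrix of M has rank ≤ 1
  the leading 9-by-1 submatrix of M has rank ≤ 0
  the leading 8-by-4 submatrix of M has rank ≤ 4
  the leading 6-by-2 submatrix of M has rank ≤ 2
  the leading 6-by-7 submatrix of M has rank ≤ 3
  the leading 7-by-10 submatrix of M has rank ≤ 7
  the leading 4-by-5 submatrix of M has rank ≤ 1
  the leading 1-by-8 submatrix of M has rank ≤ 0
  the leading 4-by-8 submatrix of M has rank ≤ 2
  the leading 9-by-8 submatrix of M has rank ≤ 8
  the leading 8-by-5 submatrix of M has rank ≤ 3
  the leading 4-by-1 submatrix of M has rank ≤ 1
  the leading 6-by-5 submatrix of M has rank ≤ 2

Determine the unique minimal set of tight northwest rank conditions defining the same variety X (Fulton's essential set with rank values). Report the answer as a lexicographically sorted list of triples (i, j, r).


Recovering R(i,j) via the rank-extension bound from the 14 conditions:

  0, 0, 0, 0, 0, 0, 0, 0, 1, 1
  0, 1, 1, 1, 1, 1, 1, 1, 2, 2
  0, 1, 1, 1, 1, 2, 2, 2, 3, 3
  0, 1, 1, 1, 1, 2, 2, 2, 3, 4
  0, 1, 1, 2, 2, 3, 3, 3, 4, 5
  0, 1, 1, 2, 2, 3, 3, 4, 5, 6
  0, 1, 2, 3, 3, 4, 4, 5, 6, 7
  0, 1, 2, 3, 3, 4, 5, 6, 7, 8
  0, 1, 2, 3, 4, 5, 6, 7, 8, 9
  1, 2, 3, 4, 5, 6, 7, 8, 9, 10

hence w(1..10) = (9, 2, 6, 10, 4, 8, 3, 7, 5, 1).

D(w) has 29 cells with 8 SE-corners; essential set:

[(1, 8, 0), (4, 5, 1), (4, 8, 2), (6, 3, 1), (6, 5, 2), (6, 7, 3), (8, 5, 3), (9, 1, 0)]


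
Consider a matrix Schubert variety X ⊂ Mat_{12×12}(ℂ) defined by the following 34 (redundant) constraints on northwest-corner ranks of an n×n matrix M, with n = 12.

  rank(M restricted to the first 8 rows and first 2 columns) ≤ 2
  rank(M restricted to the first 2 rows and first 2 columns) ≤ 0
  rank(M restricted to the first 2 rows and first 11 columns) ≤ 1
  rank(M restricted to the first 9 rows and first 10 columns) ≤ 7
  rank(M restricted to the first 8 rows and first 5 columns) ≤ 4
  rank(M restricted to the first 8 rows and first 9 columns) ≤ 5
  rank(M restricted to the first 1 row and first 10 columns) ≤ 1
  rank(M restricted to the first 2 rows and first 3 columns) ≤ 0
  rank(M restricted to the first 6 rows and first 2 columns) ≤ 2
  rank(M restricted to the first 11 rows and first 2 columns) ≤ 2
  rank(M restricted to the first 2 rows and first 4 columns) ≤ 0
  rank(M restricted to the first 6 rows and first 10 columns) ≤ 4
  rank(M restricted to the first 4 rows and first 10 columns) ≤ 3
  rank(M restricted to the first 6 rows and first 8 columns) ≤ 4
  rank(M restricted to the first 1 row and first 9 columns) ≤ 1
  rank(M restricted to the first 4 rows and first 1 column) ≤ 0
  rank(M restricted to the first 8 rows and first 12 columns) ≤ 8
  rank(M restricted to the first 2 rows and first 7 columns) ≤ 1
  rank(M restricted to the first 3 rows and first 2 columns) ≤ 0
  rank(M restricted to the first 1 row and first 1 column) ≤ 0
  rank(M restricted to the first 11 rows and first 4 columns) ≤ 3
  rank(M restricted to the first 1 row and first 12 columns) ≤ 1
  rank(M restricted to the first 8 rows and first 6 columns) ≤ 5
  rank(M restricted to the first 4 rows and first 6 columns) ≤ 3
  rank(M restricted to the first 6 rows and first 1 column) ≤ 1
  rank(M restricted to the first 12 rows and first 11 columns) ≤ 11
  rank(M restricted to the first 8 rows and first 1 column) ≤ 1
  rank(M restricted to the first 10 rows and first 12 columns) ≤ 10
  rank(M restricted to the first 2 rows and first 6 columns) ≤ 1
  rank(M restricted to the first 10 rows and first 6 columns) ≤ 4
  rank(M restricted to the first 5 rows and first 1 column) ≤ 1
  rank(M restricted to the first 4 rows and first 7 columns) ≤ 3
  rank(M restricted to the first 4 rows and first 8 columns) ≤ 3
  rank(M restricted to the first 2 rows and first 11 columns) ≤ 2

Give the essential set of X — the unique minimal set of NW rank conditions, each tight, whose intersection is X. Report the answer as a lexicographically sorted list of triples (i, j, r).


The tightest implied rank at each (i,j), from the 34 conditions:

  i=1: 0 0 0 0 1 1 1 1 1 1 1 1
  i=2: 0 0 0 0 1 1 1 1 1 1 1 2
  i=3: 0 0 1 1 2 2 2 2 2 2 2 3
  i=4: 0 1 2 2 3 3 3 3 3 3 3 4
  i=5: 1 2 3 3 4 4 4 4 4 4 4 5
  i=6: 1 2 3 3 4 4 4 4 4 4 5 6
  i=7: 1 2 3 3 4 4 5 5 5 5 6 7
  i=8: 1 2 3 3 4 4 5 5 5 6 7 8
  i=9: 1 2 3 3 4 4 5 6 6 7 8 9
  i=10: 1 2 3 3 4 4 5 6 7 8 9 10
  i=11: 1 2 3 3 4 5 6 7 8 9 10 11
  i=12: 1 2 3 4 5 6 7 8 9 10 11 12

giving w = (5, 12, 3, 2, 1, 11, 7, 10, 8, 9, 6, 4) via Δ²R.

ℓ(w)=34; the 8 essential cells (i,j,r):

[(2, 4, 0), (2, 11, 1), (3, 2, 0), (4, 1, 0), (6, 10, 4), (8, 9, 5), (10, 6, 4), (11, 4, 3)]


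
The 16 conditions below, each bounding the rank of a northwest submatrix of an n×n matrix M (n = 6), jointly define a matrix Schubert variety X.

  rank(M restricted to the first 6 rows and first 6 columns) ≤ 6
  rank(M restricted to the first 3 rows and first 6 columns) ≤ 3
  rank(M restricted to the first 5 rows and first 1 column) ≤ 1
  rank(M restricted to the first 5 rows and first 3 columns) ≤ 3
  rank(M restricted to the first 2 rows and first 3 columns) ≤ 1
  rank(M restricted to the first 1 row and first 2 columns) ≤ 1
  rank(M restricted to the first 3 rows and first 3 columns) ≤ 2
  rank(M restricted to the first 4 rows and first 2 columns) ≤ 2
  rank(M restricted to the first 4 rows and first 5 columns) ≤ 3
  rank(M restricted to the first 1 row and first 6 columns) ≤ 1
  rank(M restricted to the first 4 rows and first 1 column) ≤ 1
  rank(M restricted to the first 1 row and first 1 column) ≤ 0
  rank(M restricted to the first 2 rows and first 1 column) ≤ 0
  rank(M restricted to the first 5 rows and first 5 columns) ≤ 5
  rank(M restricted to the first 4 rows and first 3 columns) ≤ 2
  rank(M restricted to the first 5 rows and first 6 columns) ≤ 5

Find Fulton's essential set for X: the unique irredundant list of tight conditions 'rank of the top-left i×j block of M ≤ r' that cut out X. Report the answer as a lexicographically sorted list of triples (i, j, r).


Computing R[i][j] = min implied NW-rank bound (n=6, 16 conditions):

  0 1 1 1 1 1
  0 1 1 2 2 2
  1 2 2 3 3 3
  1 2 2 3 3 4
  1 2 3 4 4 5
  1 2 3 4 5 6

the unique w with this rank table is (2, 4, 1, 6, 3, 5).

Fulton essential set (4 of the 5 Rothe cells):

[(2, 1, 0), (2, 3, 1), (4, 3, 2), (4, 5, 3)]


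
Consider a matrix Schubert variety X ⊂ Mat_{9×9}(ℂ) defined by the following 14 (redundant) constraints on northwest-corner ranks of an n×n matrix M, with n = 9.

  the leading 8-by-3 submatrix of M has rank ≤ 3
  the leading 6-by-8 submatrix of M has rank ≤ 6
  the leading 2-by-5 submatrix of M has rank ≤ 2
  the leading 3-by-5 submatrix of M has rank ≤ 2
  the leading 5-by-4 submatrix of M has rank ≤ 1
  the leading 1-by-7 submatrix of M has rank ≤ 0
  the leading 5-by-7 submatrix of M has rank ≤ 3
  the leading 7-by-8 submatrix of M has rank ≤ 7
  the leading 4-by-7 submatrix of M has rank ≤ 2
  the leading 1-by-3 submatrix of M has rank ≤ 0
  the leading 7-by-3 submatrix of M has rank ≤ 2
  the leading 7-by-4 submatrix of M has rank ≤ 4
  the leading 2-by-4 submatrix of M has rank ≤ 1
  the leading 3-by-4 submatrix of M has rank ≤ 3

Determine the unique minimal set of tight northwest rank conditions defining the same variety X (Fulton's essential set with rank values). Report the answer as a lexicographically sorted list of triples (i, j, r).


The tightest implied rank at each (i,j), from the 14 conditions:

  row 1: 0  0  0  0  0  0  0  1  1
  row 2: 1  1  1  1  1  1  1  2  2
  row 3: 1  1  1  1  2  2  2  3  3
  row 4: 1  1  1  1  2  2  2  3  4
  row 5: 1  1  1  1  2  3  3  4  5
  row 6: 1  2  2  2  3  4  4  5  6
  row 7: 1  2  2  3  4  5  5  6  7
  row 8: 1  2  3  4  5  6  6  7  8
  row 9: 1  2  3  4  5  6  7  8  9

giving w = (8, 1, 5, 9, 6, 2, 4, 3, 7) via Δ²R.

D(w) has 19 cells with 4 SE-corners; essential set:

[(1, 7, 0), (4, 7, 2), (5, 4, 1), (7, 3, 2)]


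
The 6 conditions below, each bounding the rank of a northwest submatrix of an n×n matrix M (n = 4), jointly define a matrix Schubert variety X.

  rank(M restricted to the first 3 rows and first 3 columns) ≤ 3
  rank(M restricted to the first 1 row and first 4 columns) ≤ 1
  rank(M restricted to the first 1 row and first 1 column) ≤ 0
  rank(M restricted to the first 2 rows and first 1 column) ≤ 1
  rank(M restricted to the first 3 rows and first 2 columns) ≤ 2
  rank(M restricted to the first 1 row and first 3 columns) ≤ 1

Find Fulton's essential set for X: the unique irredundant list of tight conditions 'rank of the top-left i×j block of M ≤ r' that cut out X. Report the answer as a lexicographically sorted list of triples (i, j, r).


Recovering R(i,j) via the rank-extension bound from the 6 conditions:

  0 | 1 | 1 | 1
  1 | 2 | 2 | 2
  1 | 2 | 3 | 3
  1 | 2 | 3 | 4

hence w(1..4) = (2, 1, 3, 4).

1 SE-corner of the 1-cell Rothe diagram gives Ess(w):

[(1, 1, 0)]


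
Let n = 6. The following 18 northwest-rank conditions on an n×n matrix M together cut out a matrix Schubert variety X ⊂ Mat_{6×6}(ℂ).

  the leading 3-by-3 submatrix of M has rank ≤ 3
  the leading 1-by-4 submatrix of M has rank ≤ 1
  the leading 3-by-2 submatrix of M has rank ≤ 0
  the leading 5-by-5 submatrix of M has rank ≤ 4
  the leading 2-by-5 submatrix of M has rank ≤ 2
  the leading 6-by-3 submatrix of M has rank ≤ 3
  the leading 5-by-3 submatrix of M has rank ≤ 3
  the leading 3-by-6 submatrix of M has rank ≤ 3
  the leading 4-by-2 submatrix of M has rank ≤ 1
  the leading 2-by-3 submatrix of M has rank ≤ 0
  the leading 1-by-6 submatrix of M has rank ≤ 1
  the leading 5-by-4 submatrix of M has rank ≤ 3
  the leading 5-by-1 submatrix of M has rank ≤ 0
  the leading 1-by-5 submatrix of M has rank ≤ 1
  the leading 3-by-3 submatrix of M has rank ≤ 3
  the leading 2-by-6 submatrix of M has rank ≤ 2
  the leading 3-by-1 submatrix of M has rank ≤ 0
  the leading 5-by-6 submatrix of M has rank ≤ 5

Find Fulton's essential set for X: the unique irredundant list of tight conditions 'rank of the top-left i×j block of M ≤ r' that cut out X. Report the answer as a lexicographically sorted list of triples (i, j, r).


Computing R[i][j] = min implied NW-rank bound (n=6, 18 conditions):

  row 1: 0 | 0 | 0 | 1 | 1 | 1
  row 2: 0 | 0 | 0 | 1 | 2 | 2
  row 3: 0 | 0 | 1 | 2 | 3 | 3
  row 4: 0 | 1 | 2 | 3 | 4 | 4
  row 5: 0 | 1 | 2 | 3 | 4 | 5
  row 6: 1 | 2 | 3 | 4 | 5 | 6

so w = (4, 5, 3, 2, 6, 1).

D(w) has 10 cells with 3 SE-corners; essential set:

[(2, 3, 0), (3, 2, 0), (5, 1, 0)]


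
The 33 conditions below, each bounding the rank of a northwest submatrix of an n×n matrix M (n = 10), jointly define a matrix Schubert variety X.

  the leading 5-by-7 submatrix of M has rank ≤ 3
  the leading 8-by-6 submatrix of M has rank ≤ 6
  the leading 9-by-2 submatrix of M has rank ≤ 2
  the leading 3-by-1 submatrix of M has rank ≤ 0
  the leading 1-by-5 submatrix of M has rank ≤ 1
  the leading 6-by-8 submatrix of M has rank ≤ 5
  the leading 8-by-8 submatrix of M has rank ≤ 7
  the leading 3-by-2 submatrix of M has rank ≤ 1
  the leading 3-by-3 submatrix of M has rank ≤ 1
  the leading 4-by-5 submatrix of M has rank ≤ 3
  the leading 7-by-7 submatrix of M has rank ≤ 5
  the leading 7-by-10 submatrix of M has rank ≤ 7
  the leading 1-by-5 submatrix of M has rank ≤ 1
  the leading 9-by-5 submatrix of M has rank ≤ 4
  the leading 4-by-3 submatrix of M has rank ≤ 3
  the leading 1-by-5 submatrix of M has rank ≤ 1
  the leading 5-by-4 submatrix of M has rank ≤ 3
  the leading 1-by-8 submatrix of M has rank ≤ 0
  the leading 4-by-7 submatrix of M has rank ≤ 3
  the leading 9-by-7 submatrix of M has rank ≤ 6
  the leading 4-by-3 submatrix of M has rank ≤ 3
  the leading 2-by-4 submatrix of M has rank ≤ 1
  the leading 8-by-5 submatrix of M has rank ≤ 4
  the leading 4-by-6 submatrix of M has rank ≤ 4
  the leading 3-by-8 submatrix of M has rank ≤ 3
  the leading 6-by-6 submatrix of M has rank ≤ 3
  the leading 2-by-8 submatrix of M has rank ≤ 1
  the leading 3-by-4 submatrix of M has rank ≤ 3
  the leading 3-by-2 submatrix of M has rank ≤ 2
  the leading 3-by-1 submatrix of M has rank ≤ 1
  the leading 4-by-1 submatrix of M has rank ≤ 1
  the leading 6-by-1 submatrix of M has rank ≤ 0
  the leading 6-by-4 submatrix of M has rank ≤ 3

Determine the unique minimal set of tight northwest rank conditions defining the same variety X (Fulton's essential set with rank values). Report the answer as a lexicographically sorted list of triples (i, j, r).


Recovering R(i,j) via the rank-extension bound from the 33 conditions:

  0, 0, 0, 0, 0, 0, 0, 0, 1, 1
  0, 1, 1, 1, 1, 1, 1, 1, 2, 2
  0, 1, 1, 2, 2, 2, 2, 2, 3, 3
  0, 1, 2, 3, 3, 3, 3, 3, 4, 4
  0, 1, 2, 3, 3, 3, 3, 4, 5, 5
  0, 1, 2, 3, 3, 3, 4, 5, 6, 6
  1, 2, 3, 4, 4, 4, 5, 6, 7, 7
  1, 2, 3, 4, 4, 5, 6, 7, 8, 8
  1, 2, 3, 4, 4, 5, 6, 7, 8, 9
  1, 2, 3, 4, 5, 6, 7, 8, 9, 10

giving w = (9, 2, 4, 3, 8, 7, 1, 6, 10, 5) via Δ²R.

6 SE-corners of the 21-cell Rothe diagram give Ess(w):

[(1, 8, 0), (3, 3, 1), (5, 7, 3), (6, 1, 0), (6, 6, 3), (9, 5, 4)]


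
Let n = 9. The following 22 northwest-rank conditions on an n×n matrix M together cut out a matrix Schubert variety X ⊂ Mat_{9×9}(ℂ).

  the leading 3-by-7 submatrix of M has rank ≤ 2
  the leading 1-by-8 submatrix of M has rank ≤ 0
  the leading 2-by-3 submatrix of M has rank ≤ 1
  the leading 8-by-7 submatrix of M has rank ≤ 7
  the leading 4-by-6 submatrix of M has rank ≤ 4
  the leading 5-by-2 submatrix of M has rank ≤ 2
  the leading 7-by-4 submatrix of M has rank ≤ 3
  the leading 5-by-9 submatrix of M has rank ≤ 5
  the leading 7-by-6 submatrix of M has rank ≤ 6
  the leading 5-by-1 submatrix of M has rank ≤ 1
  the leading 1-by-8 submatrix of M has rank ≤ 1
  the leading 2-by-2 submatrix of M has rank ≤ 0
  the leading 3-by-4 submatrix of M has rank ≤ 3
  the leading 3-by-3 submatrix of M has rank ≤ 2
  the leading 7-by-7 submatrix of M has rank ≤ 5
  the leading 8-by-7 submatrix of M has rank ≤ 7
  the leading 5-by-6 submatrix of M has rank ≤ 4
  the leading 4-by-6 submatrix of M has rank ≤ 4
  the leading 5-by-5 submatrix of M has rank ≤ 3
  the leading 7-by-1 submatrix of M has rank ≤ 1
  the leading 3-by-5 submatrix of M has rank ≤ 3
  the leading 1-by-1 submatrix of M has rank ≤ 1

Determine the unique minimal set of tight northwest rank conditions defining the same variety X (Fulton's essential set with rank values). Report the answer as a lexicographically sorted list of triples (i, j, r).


Recovering R(i,j) via the rank-extension bound from the 22 conditions:

  0, 0, 0, 0, 0, 0, 0, 0, 1
  0, 0, 1, 1, 1, 1, 1, 1, 2
  1, 1, 2, 2, 2, 2, 2, 2, 3
  1, 2, 3, 3, 3, 3, 3, 3, 4
  1, 2, 3, 3, 3, 4, 4, 4, 5
  1, 2, 3, 3, 4, 5, 5, 5, 6
  1, 2, 3, 3, 4, 5, 5, 6, 7
  1, 2, 3, 4, 5, 6, 6, 7, 8
  1, 2, 3, 4, 5, 6, 7, 8, 9

hence w(1..9) = (9, 3, 1, 2, 6, 5, 8, 4, 7).

Rothe diagram D(w) (15 cells), 5 SE-corners (essential conditions):

[(1, 8, 0), (2, 2, 0), (5, 5, 3), (7, 4, 3), (7, 7, 5)]


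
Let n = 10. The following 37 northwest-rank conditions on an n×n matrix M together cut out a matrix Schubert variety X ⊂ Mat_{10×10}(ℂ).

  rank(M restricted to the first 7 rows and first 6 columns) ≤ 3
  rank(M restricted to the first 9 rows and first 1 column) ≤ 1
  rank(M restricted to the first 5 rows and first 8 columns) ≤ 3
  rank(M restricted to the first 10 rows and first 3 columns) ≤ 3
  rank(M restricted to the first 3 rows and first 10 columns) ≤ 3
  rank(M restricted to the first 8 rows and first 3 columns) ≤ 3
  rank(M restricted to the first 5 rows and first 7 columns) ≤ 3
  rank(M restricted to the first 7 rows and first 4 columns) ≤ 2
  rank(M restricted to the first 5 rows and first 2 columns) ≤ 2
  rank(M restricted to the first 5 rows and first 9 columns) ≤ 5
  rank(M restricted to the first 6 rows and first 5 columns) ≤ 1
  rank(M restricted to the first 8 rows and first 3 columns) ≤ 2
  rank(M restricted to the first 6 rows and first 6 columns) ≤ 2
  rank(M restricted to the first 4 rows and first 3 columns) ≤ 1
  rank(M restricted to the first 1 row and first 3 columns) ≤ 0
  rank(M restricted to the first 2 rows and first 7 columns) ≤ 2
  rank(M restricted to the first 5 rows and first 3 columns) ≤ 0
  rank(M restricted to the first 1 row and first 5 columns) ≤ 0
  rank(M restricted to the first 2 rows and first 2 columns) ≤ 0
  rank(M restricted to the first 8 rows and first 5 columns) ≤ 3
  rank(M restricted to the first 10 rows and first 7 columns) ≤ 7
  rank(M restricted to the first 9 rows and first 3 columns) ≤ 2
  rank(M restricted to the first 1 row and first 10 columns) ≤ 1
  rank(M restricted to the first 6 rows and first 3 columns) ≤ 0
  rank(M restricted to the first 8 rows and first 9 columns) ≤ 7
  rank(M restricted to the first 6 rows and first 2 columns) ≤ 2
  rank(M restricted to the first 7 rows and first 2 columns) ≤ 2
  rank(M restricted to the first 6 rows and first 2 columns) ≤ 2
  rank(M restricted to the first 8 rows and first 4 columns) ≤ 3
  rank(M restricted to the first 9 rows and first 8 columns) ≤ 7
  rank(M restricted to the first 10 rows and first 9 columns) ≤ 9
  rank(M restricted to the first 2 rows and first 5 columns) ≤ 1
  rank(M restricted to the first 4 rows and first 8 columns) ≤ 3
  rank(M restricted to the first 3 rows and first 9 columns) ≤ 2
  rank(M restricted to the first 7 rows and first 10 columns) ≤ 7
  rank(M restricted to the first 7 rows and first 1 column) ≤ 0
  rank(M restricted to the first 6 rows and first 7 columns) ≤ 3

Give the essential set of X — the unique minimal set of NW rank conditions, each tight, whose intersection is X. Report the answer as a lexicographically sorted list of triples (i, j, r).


Computing R[i][j] = min implied NW-rank bound (n=10, 37 conditions):

  i=1: 0, 0, 0, 0, 0, 1, 1, 1, 1, 1
  i=2: 0, 0, 0, 1, 1, 2, 2, 2, 2, 2
  i=3: 0, 0, 0, 1, 1, 2, 2, 2, 2, 3
  i=4: 0, 0, 0, 1, 1, 2, 3, 3, 3, 4
  i=5: 0, 0, 0, 1, 1, 2, 3, 3, 4, 5
  i=6: 0, 0, 0, 1, 1, 2, 3, 4, 5, 6
  i=7: 0, 1, 1, 2, 2, 3, 4, 5, 6, 7
  i=8: 1, 2, 2, 3, 3, 4, 5, 6, 7, 8
  i=9: 1, 2, 2, 3, 4, 5, 6, 7, 8, 9
  i=10: 1, 2, 3, 4, 5, 6, 7, 8, 9, 10

the unique w with this rank table is (6, 4, 10, 7, 9, 8, 2, 1, 5, 3).

Fulton essential set (7 of the 30 Rothe cells):

[(1, 5, 0), (3, 9, 2), (5, 8, 3), (6, 3, 0), (6, 5, 1), (7, 1, 0), (9, 3, 2)]


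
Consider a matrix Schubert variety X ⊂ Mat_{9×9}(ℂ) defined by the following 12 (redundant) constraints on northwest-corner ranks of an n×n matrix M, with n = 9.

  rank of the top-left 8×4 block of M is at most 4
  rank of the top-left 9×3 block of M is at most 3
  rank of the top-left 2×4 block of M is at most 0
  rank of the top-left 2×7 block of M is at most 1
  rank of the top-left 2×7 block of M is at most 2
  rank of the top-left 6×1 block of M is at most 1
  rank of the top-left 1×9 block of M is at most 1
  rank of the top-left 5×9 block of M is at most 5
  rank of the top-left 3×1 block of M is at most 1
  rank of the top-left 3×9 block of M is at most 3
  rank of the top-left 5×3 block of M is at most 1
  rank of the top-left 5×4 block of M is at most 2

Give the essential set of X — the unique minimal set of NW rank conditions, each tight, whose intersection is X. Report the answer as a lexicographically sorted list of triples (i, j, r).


Reconstructing r_w from the 12 given conditions:

  R[1]: 0, 0, 0, 0, 1, 1, 1, 1, 1
  R[2]: 0, 0, 0, 0, 1, 1, 1, 2, 2
  R[3]: 1, 1, 1, 1, 2, 2, 2, 3, 3
  R[4]: 1, 1, 1, 2, 3, 3, 3, 4, 4
  R[5]: 1, 1, 1, 2, 3, 4, 4, 5, 5
  R[6]: 1, 2, 2, 3, 4, 5, 5, 6, 6
  R[7]: 1, 2, 3, 4, 5, 6, 6, 7, 7
  R[8]: 1, 2, 3, 4, 5, 6, 7, 8, 8
  R[9]: 1, 2, 3, 4, 5, 6, 7, 8, 9

hence w(1..9) = (5, 8, 1, 4, 6, 2, 3, 7, 9).

D(w) has 14 cells with 3 SE-corners; essential set:

[(2, 4, 0), (2, 7, 1), (5, 3, 1)]


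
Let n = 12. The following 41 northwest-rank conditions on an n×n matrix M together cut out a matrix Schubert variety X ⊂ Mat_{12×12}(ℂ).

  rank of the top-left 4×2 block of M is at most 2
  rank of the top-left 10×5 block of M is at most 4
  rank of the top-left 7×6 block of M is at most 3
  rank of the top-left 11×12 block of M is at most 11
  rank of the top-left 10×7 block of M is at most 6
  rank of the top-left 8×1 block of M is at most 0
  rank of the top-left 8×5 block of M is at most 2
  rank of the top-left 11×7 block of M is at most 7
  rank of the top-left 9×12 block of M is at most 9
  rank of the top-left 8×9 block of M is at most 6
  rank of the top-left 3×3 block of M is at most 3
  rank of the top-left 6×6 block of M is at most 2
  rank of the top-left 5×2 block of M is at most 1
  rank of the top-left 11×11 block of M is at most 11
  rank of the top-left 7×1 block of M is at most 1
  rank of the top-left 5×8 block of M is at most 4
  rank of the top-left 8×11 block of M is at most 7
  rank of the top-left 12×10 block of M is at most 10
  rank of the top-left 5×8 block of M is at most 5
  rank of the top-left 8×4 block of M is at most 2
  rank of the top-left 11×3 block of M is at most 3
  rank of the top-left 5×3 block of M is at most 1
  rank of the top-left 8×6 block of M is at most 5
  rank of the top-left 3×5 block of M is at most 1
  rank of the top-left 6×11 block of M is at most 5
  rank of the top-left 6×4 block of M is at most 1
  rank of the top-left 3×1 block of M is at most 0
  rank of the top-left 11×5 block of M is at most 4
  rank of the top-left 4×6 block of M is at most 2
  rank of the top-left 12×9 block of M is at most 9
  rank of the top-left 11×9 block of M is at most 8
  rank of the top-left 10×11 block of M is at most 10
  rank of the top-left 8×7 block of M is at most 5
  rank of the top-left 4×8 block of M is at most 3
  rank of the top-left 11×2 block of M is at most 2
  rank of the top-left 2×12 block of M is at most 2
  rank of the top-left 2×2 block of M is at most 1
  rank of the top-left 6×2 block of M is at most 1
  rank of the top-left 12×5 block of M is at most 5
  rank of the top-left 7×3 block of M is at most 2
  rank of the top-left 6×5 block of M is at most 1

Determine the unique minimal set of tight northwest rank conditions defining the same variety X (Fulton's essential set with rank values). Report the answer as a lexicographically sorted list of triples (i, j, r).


Computing R[i][j] = min implied NW-rank bound (n=12, 41 conditions):

  R[1]: 0, 1, 1, 1, 1, 1, 1, 1, 1, 1, 1, 1
  R[2]: 0, 1, 1, 1, 1, 2, 2, 2, 2, 2, 2, 2
  R[3]: 0, 1, 1, 1, 1, 2, 3, 3, 3, 3, 3, 3
  R[4]: 0, 1, 1, 1, 1, 2, 3, 3, 4, 4, 4, 4
  R[5]: 0, 1, 1, 1, 1, 2, 3, 4, 5, 5, 5, 5
  R[6]: 0, 1, 1, 1, 1, 2, 3, 4, 5, 5, 5, 6
  R[7]: 0, 1, 2, 2, 2, 3, 4, 5, 6, 6, 6, 7
  R[8]: 0, 1, 2, 2, 2, 3, 4, 5, 6, 7, 7, 8
  R[9]: 1, 2, 3, 3, 3, 4, 5, 6, 7, 8, 8, 9
  R[10]: 1, 2, 3, 4, 4, 5, 6, 7, 8, 9, 9, 10
  R[11]: 1, 2, 3, 4, 4, 5, 6, 7, 8, 9, 10, 11
  R[12]: 1, 2, 3, 4, 5, 6, 7, 8, 9, 10, 11, 12

so w = (2, 6, 7, 9, 8, 12, 3, 10, 1, 4, 11, 5).

|D(w)|=29, |Ess(w)|=6:

[(4, 8, 3), (6, 5, 1), (6, 11, 5), (8, 1, 0), (8, 5, 2), (11, 5, 4)]
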